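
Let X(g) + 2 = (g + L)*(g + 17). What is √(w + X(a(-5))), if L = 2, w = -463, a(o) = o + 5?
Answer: I*√431 ≈ 20.761*I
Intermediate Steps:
a(o) = 5 + o
X(g) = -2 + (2 + g)*(17 + g) (X(g) = -2 + (g + 2)*(g + 17) = -2 + (2 + g)*(17 + g))
√(w + X(a(-5))) = √(-463 + (32 + (5 - 5)² + 19*(5 - 5))) = √(-463 + (32 + 0² + 19*0)) = √(-463 + (32 + 0 + 0)) = √(-463 + 32) = √(-431) = I*√431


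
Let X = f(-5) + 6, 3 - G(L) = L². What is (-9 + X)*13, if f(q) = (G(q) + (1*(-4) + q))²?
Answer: 12454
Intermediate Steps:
G(L) = 3 - L²
f(q) = (-1 + q - q²)² (f(q) = ((3 - q²) + (1*(-4) + q))² = ((3 - q²) + (-4 + q))² = (-1 + q - q²)²)
X = 967 (X = (1 + (-5)² - 1*(-5))² + 6 = (1 + 25 + 5)² + 6 = 31² + 6 = 961 + 6 = 967)
(-9 + X)*13 = (-9 + 967)*13 = 958*13 = 12454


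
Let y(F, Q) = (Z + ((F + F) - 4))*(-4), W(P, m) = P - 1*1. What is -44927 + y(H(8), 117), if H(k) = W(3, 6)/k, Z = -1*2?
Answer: -44905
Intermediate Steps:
W(P, m) = -1 + P (W(P, m) = P - 1 = -1 + P)
Z = -2
H(k) = 2/k (H(k) = (-1 + 3)/k = 2/k)
y(F, Q) = 24 - 8*F (y(F, Q) = (-2 + ((F + F) - 4))*(-4) = (-2 + (2*F - 4))*(-4) = (-2 + (-4 + 2*F))*(-4) = (-6 + 2*F)*(-4) = 24 - 8*F)
-44927 + y(H(8), 117) = -44927 + (24 - 16/8) = -44927 + (24 - 8*1/4) = -44927 + (24 - 2) = -44927 + 22 = -44905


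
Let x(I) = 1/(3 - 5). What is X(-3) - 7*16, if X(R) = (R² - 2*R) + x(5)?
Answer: -195/2 ≈ -97.500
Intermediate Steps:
x(I) = -½ (x(I) = 1/(-2) = -½)
X(R) = -½ + R² - 2*R (X(R) = (R² - 2*R) - ½ = -½ + R² - 2*R)
X(-3) - 7*16 = (-½ + (-3)² - 2*(-3)) - 7*16 = (-½ + 9 + 6) - 112 = 29/2 - 112 = -195/2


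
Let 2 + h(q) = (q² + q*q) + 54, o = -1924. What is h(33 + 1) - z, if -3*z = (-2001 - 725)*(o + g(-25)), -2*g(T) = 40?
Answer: 1768812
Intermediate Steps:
g(T) = -20 (g(T) = -½*40 = -20)
h(q) = 52 + 2*q² (h(q) = -2 + ((q² + q*q) + 54) = -2 + ((q² + q²) + 54) = -2 + (2*q² + 54) = -2 + (54 + 2*q²) = 52 + 2*q²)
z = -1766448 (z = -(-2001 - 725)*(-1924 - 20)/3 = -(-2726)*(-1944)/3 = -⅓*5299344 = -1766448)
h(33 + 1) - z = (52 + 2*(33 + 1)²) - 1*(-1766448) = (52 + 2*34²) + 1766448 = (52 + 2*1156) + 1766448 = (52 + 2312) + 1766448 = 2364 + 1766448 = 1768812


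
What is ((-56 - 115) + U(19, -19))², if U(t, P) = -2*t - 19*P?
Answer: 23104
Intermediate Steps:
U(t, P) = -19*P - 2*t
((-56 - 115) + U(19, -19))² = ((-56 - 115) + (-19*(-19) - 2*19))² = (-171 + (361 - 38))² = (-171 + 323)² = 152² = 23104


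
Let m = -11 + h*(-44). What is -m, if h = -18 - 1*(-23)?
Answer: 231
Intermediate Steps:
h = 5 (h = -18 + 23 = 5)
m = -231 (m = -11 + 5*(-44) = -11 - 220 = -231)
-m = -1*(-231) = 231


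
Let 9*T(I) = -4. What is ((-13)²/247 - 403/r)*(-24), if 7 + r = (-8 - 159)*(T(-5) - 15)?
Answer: -2784444/219925 ≈ -12.661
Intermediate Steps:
T(I) = -4/9 (T(I) = (⅑)*(-4) = -4/9)
r = 23150/9 (r = -7 + (-8 - 159)*(-4/9 - 15) = -7 - 167*(-139/9) = -7 + 23213/9 = 23150/9 ≈ 2572.2)
((-13)²/247 - 403/r)*(-24) = ((-13)²/247 - 403/23150/9)*(-24) = (169*(1/247) - 403*9/23150)*(-24) = (13/19 - 3627/23150)*(-24) = (232037/439850)*(-24) = -2784444/219925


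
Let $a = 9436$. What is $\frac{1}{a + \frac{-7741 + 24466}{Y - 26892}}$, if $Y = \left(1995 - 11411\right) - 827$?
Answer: $\frac{7427}{70077827} \approx 0.00010598$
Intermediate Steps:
$Y = -10243$ ($Y = -9416 - 827 = -10243$)
$\frac{1}{a + \frac{-7741 + 24466}{Y - 26892}} = \frac{1}{9436 + \frac{-7741 + 24466}{-10243 - 26892}} = \frac{1}{9436 + \frac{16725}{-37135}} = \frac{1}{9436 + 16725 \left(- \frac{1}{37135}\right)} = \frac{1}{9436 - \frac{3345}{7427}} = \frac{1}{\frac{70077827}{7427}} = \frac{7427}{70077827}$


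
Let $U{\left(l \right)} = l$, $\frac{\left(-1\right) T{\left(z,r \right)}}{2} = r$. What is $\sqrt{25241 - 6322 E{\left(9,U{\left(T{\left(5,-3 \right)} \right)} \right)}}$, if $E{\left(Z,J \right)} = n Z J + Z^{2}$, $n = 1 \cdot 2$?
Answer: $i \sqrt{1169617} \approx 1081.5 i$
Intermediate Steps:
$T{\left(z,r \right)} = - 2 r$
$n = 2$
$E{\left(Z,J \right)} = Z^{2} + 2 J Z$ ($E{\left(Z,J \right)} = 2 Z J + Z^{2} = 2 J Z + Z^{2} = Z^{2} + 2 J Z$)
$\sqrt{25241 - 6322 E{\left(9,U{\left(T{\left(5,-3 \right)} \right)} \right)}} = \sqrt{25241 - 6322 \cdot 9 \left(9 + 2 \left(\left(-2\right) \left(-3\right)\right)\right)} = \sqrt{25241 - 6322 \cdot 9 \left(9 + 2 \cdot 6\right)} = \sqrt{25241 - 6322 \cdot 9 \left(9 + 12\right)} = \sqrt{25241 - 6322 \cdot 9 \cdot 21} = \sqrt{25241 - 1194858} = \sqrt{-1169617} = i \sqrt{1169617}$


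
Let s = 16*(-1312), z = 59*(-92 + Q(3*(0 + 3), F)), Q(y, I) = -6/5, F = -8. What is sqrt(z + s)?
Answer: I*sqrt(662270)/5 ≈ 162.76*I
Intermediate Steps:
Q(y, I) = -6/5 (Q(y, I) = -6*1/5 = -6/5)
z = -27494/5 (z = 59*(-92 - 6/5) = 59*(-466/5) = -27494/5 ≈ -5498.8)
s = -20992
sqrt(z + s) = sqrt(-27494/5 - 20992) = sqrt(-132454/5) = I*sqrt(662270)/5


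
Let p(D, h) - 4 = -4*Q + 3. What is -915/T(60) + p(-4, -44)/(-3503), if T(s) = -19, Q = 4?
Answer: 3205416/66557 ≈ 48.160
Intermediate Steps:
p(D, h) = -9 (p(D, h) = 4 + (-4*4 + 3) = 4 + (-16 + 3) = 4 - 13 = -9)
-915/T(60) + p(-4, -44)/(-3503) = -915/(-19) - 9/(-3503) = -915*(-1/19) - 9*(-1/3503) = 915/19 + 9/3503 = 3205416/66557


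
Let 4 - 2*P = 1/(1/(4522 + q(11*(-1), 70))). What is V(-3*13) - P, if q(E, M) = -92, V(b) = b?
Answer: 2174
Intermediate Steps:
P = -2213 (P = 2 - 1/(2*(1/(4522 - 92))) = 2 - 1/(2*(1/4430)) = 2 - 1/(2*1/4430) = 2 - ½*4430 = 2 - 2215 = -2213)
V(-3*13) - P = -3*13 - 1*(-2213) = -39 + 2213 = 2174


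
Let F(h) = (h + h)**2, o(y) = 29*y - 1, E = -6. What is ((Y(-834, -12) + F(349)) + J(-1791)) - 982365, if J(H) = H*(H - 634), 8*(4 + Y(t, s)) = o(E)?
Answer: 30783905/8 ≈ 3.8480e+6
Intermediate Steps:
o(y) = -1 + 29*y
F(h) = 4*h**2 (F(h) = (2*h)**2 = 4*h**2)
Y(t, s) = -207/8 (Y(t, s) = -4 + (-1 + 29*(-6))/8 = -4 + (-1 - 174)/8 = -4 + (1/8)*(-175) = -4 - 175/8 = -207/8)
J(H) = H*(-634 + H)
((Y(-834, -12) + F(349)) + J(-1791)) - 982365 = ((-207/8 + 4*349**2) - 1791*(-634 - 1791)) - 982365 = ((-207/8 + 4*121801) - 1791*(-2425)) - 982365 = ((-207/8 + 487204) + 4343175) - 982365 = (3897425/8 + 4343175) - 982365 = 38642825/8 - 982365 = 30783905/8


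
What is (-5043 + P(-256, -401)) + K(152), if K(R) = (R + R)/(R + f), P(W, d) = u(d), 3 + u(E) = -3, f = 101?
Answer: -1277093/253 ≈ -5047.8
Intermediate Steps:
u(E) = -6 (u(E) = -3 - 3 = -6)
P(W, d) = -6
K(R) = 2*R/(101 + R) (K(R) = (R + R)/(R + 101) = (2*R)/(101 + R) = 2*R/(101 + R))
(-5043 + P(-256, -401)) + K(152) = (-5043 - 6) + 2*152/(101 + 152) = -5049 + 2*152/253 = -5049 + 2*152*(1/253) = -5049 + 304/253 = -1277093/253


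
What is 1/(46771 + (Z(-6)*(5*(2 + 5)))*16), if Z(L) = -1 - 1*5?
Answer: 1/43411 ≈ 2.3036e-5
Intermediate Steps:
Z(L) = -6 (Z(L) = -1 - 5 = -6)
1/(46771 + (Z(-6)*(5*(2 + 5)))*16) = 1/(46771 - 30*(2 + 5)*16) = 1/(46771 - 30*7*16) = 1/(46771 - 6*35*16) = 1/(46771 - 210*16) = 1/(46771 - 3360) = 1/43411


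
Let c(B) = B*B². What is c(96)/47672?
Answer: 110592/5959 ≈ 18.559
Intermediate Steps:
c(B) = B³
c(96)/47672 = 96³/47672 = 884736*(1/47672) = 110592/5959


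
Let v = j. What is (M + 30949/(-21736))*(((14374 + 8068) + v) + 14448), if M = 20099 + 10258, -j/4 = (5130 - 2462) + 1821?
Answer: 6246409938001/10868 ≈ 5.7475e+8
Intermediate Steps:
j = -17956 (j = -4*((5130 - 2462) + 1821) = -4*(2668 + 1821) = -4*4489 = -17956)
v = -17956
M = 30357
(M + 30949/(-21736))*(((14374 + 8068) + v) + 14448) = (30357 + 30949/(-21736))*(((14374 + 8068) - 17956) + 14448) = (30357 + 30949*(-1/21736))*((22442 - 17956) + 14448) = (30357 - 30949/21736)*(4486 + 14448) = (659808803/21736)*18934 = 6246409938001/10868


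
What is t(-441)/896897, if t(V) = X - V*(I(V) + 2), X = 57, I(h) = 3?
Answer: 2262/896897 ≈ 0.0025220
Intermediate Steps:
t(V) = 57 - 5*V (t(V) = 57 - V*(3 + 2) = 57 - V*5 = 57 - 5*V)
t(-441)/896897 = (57 - 5*(-441))/896897 = (57 + 2205)*(1/896897) = 2262*(1/896897) = 2262/896897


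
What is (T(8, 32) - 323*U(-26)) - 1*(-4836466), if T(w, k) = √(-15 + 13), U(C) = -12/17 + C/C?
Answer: 4836371 + I*√2 ≈ 4.8364e+6 + 1.4142*I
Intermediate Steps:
U(C) = 5/17 (U(C) = -12*1/17 + 1 = -12/17 + 1 = 5/17)
T(w, k) = I*√2 (T(w, k) = √(-2) = I*√2)
(T(8, 32) - 323*U(-26)) - 1*(-4836466) = (I*√2 - 323*5/17) - 1*(-4836466) = (I*√2 - 95) + 4836466 = (-95 + I*√2) + 4836466 = 4836371 + I*√2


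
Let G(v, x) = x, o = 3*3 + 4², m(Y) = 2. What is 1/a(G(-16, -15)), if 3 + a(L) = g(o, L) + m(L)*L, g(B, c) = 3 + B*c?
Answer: -1/405 ≈ -0.0024691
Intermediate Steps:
o = 25 (o = 9 + 16 = 25)
a(L) = 27*L (a(L) = -3 + ((3 + 25*L) + 2*L) = -3 + (3 + 27*L) = 27*L)
1/a(G(-16, -15)) = 1/(27*(-15)) = 1/(-405) = -1/405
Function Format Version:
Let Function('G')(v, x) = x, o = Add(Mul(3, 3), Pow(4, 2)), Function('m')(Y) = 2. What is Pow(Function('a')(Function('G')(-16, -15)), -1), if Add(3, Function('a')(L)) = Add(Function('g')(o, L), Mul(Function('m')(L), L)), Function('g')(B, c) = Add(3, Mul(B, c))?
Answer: Rational(-1, 405) ≈ -0.0024691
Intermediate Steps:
o = 25 (o = Add(9, 16) = 25)
Function('a')(L) = Mul(27, L) (Function('a')(L) = Add(-3, Add(Add(3, Mul(25, L)), Mul(2, L))) = Add(-3, Add(3, Mul(27, L))) = Mul(27, L))
Pow(Function('a')(Function('G')(-16, -15)), -1) = Pow(Mul(27, -15), -1) = Pow(-405, -1) = Rational(-1, 405)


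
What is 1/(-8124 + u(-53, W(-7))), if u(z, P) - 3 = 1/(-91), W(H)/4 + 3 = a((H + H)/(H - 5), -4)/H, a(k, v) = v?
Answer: -91/739012 ≈ -0.00012314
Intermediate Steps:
W(H) = -12 - 16/H (W(H) = -12 + 4*(-4/H) = -12 - 16/H)
u(z, P) = 272/91 (u(z, P) = 3 + 1/(-91) = 3 - 1/91 = 272/91)
1/(-8124 + u(-53, W(-7))) = 1/(-8124 + 272/91) = 1/(-739012/91) = -91/739012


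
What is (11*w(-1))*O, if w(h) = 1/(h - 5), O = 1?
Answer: -11/6 ≈ -1.8333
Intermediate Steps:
w(h) = 1/(-5 + h)
(11*w(-1))*O = (11/(-5 - 1))*1 = (11/(-6))*1 = (11*(-⅙))*1 = -11/6*1 = -11/6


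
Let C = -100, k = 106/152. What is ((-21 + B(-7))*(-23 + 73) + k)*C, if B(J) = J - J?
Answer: 1993675/19 ≈ 1.0493e+5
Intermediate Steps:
B(J) = 0
k = 53/76 (k = 106*(1/152) = 53/76 ≈ 0.69737)
((-21 + B(-7))*(-23 + 73) + k)*C = ((-21 + 0)*(-23 + 73) + 53/76)*(-100) = (-21*50 + 53/76)*(-100) = (-1050 + 53/76)*(-100) = -79747/76*(-100) = 1993675/19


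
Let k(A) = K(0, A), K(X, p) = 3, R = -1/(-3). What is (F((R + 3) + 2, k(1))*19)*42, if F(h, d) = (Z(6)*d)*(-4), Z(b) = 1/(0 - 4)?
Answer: 2394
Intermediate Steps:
R = 1/3 (R = -1*(-1/3) = 1/3 ≈ 0.33333)
k(A) = 3
Z(b) = -1/4 (Z(b) = 1/(-4) = -1/4)
F(h, d) = d (F(h, d) = -d/4*(-4) = d)
(F((R + 3) + 2, k(1))*19)*42 = (3*19)*42 = 57*42 = 2394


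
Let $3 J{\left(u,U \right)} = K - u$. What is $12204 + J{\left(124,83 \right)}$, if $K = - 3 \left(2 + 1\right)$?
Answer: $\frac{36479}{3} \approx 12160.0$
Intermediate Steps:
$K = -9$ ($K = \left(-3\right) 3 = -9$)
$J{\left(u,U \right)} = -3 - \frac{u}{3}$ ($J{\left(u,U \right)} = \frac{-9 - u}{3} = -3 - \frac{u}{3}$)
$12204 + J{\left(124,83 \right)} = 12204 - \frac{133}{3} = \frac{36479}{3}$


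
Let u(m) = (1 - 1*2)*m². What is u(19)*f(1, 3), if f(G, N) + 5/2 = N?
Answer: -361/2 ≈ -180.50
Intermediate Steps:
f(G, N) = -5/2 + N
u(m) = -m² (u(m) = (1 - 2)*m² = -m²)
u(19)*f(1, 3) = (-1*19²)*(-5/2 + 3) = -1*361*(½) = -361*½ = -361/2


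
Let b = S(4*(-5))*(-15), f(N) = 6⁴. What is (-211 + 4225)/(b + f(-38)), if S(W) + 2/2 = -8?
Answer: 446/159 ≈ 2.8050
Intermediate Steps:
f(N) = 1296
S(W) = -9 (S(W) = -1 - 8 = -9)
b = 135 (b = -9*(-15) = 135)
(-211 + 4225)/(b + f(-38)) = (-211 + 4225)/(135 + 1296) = 4014/1431 = 4014*(1/1431) = 446/159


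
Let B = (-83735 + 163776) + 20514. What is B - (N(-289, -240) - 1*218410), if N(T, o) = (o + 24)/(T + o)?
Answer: 168732269/529 ≈ 3.1896e+5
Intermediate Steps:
N(T, o) = (24 + o)/(T + o)
B = 100555 (B = 80041 + 20514 = 100555)
B - (N(-289, -240) - 1*218410) = 100555 - ((24 - 240)/(-289 - 240) - 1*218410) = 100555 - (-216/(-529) - 218410) = 100555 - (-1/529*(-216) - 218410) = 100555 - (216/529 - 218410) = 100555 - 1*(-115538674/529) = 100555 + 115538674/529 = 168732269/529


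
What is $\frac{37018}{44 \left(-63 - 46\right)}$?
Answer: $- \frac{18509}{2398} \approx -7.7185$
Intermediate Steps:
$\frac{37018}{44 \left(-63 - 46\right)} = \frac{37018}{44 \left(-109\right)} = \frac{37018}{-4796} = 37018 \left(- \frac{1}{4796}\right) = - \frac{18509}{2398}$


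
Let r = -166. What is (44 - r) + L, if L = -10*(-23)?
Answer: 440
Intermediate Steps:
L = 230
(44 - r) + L = (44 - 1*(-166)) + 230 = (44 + 166) + 230 = 210 + 230 = 440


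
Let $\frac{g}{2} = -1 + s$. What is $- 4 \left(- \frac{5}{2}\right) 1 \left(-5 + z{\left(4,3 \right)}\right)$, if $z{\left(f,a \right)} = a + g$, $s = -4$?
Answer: $-120$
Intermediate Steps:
$g = -10$ ($g = 2 \left(-1 - 4\right) = 2 \left(-5\right) = -10$)
$z{\left(f,a \right)} = -10 + a$ ($z{\left(f,a \right)} = a - 10 = -10 + a$)
$- 4 \left(- \frac{5}{2}\right) 1 \left(-5 + z{\left(4,3 \right)}\right) = - 4 \left(- \frac{5}{2}\right) 1 \left(-5 + \left(-10 + 3\right)\right) = - 4 \left(\left(-5\right) \frac{1}{2}\right) 1 \left(-5 - 7\right) = \left(-4\right) \left(- \frac{5}{2}\right) 1 \left(-12\right) = 10 \cdot 1 \left(-12\right) = 10 \left(-12\right) = -120$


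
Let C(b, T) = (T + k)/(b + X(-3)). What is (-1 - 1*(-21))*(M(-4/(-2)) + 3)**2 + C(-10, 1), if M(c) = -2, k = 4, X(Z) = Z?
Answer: 255/13 ≈ 19.615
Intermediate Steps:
C(b, T) = (4 + T)/(-3 + b) (C(b, T) = (T + 4)/(b - 3) = (4 + T)/(-3 + b))
(-1 - 1*(-21))*(M(-4/(-2)) + 3)**2 + C(-10, 1) = (-1 - 1*(-21))*(-2 + 3)**2 + (4 + 1)/(-3 - 10) = (-1 + 21)*1**2 + 5/(-13) = 20*1 - 1/13*5 = 20 - 5/13 = 255/13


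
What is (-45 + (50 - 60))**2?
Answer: 3025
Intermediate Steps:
(-45 + (50 - 60))**2 = (-45 - 10)**2 = (-55)**2 = 3025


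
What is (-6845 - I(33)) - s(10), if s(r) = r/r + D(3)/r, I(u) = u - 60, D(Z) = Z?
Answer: -68193/10 ≈ -6819.3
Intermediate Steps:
I(u) = -60 + u
s(r) = 1 + 3/r (s(r) = r/r + 3/r = 1 + 3/r)
(-6845 - I(33)) - s(10) = (-6845 - (-60 + 33)) - (3 + 10)/10 = (-6845 - 1*(-27)) - 13/10 = (-6845 + 27) - 1*13/10 = -6818 - 13/10 = -68193/10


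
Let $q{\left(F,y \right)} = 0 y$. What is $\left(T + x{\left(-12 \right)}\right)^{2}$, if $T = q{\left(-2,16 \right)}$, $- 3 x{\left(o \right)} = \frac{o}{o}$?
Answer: $\frac{1}{9} \approx 0.11111$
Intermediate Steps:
$x{\left(o \right)} = - \frac{1}{3}$ ($x{\left(o \right)} = - \frac{o \frac{1}{o}}{3} = \left(- \frac{1}{3}\right) 1 = - \frac{1}{3}$)
$q{\left(F,y \right)} = 0$
$T = 0$
$\left(T + x{\left(-12 \right)}\right)^{2} = \left(0 - \frac{1}{3}\right)^{2} = \left(- \frac{1}{3}\right)^{2} = \frac{1}{9}$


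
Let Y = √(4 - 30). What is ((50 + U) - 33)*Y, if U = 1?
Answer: 18*I*√26 ≈ 91.782*I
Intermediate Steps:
Y = I*√26 (Y = √(-26) = I*√26 ≈ 5.099*I)
((50 + U) - 33)*Y = ((50 + 1) - 33)*(I*√26) = (51 - 33)*(I*√26) = 18*(I*√26) = 18*I*√26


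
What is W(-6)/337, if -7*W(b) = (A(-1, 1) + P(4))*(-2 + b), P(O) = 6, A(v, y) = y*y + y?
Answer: 64/2359 ≈ 0.027130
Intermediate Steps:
A(v, y) = y + y**2 (A(v, y) = y**2 + y = y + y**2)
W(b) = 16/7 - 8*b/7 (W(b) = -(1*(1 + 1) + 6)*(-2 + b)/7 = -(1*2 + 6)*(-2 + b)/7 = -(2 + 6)*(-2 + b)/7 = -8*(-2 + b)/7 = -(-16 + 8*b)/7 = 16/7 - 8*b/7)
W(-6)/337 = (16/7 - 8/7*(-6))/337 = (16/7 + 48/7)*(1/337) = (64/7)*(1/337) = 64/2359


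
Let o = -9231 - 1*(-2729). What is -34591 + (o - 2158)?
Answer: -43251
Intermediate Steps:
o = -6502 (o = -9231 + 2729 = -6502)
-34591 + (o - 2158) = -34591 + (-6502 - 2158) = -34591 - 8660 = -43251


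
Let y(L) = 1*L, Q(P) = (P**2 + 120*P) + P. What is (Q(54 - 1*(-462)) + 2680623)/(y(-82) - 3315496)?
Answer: -3009315/3315578 ≈ -0.90763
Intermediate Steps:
Q(P) = P**2 + 121*P
y(L) = L
(Q(54 - 1*(-462)) + 2680623)/(y(-82) - 3315496) = ((54 - 1*(-462))*(121 + (54 - 1*(-462))) + 2680623)/(-82 - 3315496) = ((54 + 462)*(121 + (54 + 462)) + 2680623)/(-3315578) = (516*(121 + 516) + 2680623)*(-1/3315578) = (516*637 + 2680623)*(-1/3315578) = (328692 + 2680623)*(-1/3315578) = 3009315*(-1/3315578) = -3009315/3315578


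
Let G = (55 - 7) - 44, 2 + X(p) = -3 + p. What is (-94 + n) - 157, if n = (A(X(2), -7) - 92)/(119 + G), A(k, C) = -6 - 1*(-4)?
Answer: -30967/123 ≈ -251.76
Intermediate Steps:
X(p) = -5 + p (X(p) = -2 + (-3 + p) = -5 + p)
G = 4 (G = 48 - 44 = 4)
A(k, C) = -2 (A(k, C) = -6 + 4 = -2)
n = -94/123 (n = (-2 - 92)/(119 + 4) = -94/123 ≈ -0.76423)
(-94 + n) - 157 = (-94 - 94/123) - 157 = -11656/123 - 157 = -30967/123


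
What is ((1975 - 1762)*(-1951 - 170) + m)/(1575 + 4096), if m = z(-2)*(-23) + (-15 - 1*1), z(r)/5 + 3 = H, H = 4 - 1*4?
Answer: -451444/5671 ≈ -79.606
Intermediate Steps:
H = 0 (H = 4 - 4 = 0)
z(r) = -15 (z(r) = -15 + 5*0 = -15 + 0 = -15)
m = 329 (m = -15*(-23) + (-15 - 1*1) = 345 + (-15 - 1) = 345 - 16 = 329)
((1975 - 1762)*(-1951 - 170) + m)/(1575 + 4096) = ((1975 - 1762)*(-1951 - 170) + 329)/(1575 + 4096) = (213*(-2121) + 329)/5671 = (-451773 + 329)*(1/5671) = -451444*1/5671 = -451444/5671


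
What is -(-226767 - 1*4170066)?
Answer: 4396833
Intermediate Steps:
-(-226767 - 1*4170066) = -(-226767 - 4170066) = -1*(-4396833) = 4396833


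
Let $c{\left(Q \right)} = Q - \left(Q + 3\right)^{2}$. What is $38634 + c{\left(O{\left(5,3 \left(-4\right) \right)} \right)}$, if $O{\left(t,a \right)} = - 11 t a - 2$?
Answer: $-397629$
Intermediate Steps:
$O{\left(t,a \right)} = -2 - 11 a t$ ($O{\left(t,a \right)} = - 11 a t - 2 = -2 - 11 a t$)
$c{\left(Q \right)} = Q - \left(3 + Q\right)^{2}$
$38634 + c{\left(O{\left(5,3 \left(-4\right) \right)} \right)} = 38634 - \left(2 + \left(3 - \left(2 + 11 \cdot 3 \left(-4\right) 5\right)\right)^{2} + 11 \cdot 3 \left(-4\right) 5\right) = 38634 - \left(2 - 660 + \left(3 - \left(2 - 660\right)\right)^{2}\right) = 38634 + \left(\left(-2 + 660\right) - \left(3 + \left(-2 + 660\right)\right)^{2}\right) = 38634 + \left(658 - \left(3 + 658\right)^{2}\right) = 38634 + \left(658 - 661^{2}\right) = 38634 + \left(658 - 436921\right) = 38634 - 436263 = -397629$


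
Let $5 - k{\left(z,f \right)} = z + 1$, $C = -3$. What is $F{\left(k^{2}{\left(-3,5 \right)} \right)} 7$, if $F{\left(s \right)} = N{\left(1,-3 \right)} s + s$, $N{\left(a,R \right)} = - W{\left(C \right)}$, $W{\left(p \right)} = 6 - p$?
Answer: $-2744$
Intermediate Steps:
$k{\left(z,f \right)} = 4 - z$ ($k{\left(z,f \right)} = 5 - \left(z + 1\right) = 5 - \left(1 + z\right) = 4 - z$)
$N{\left(a,R \right)} = -9$ ($N{\left(a,R \right)} = - (6 - -3) = - (6 + 3) = \left(-1\right) 9 = -9$)
$F{\left(s \right)} = - 8 s$ ($F{\left(s \right)} = - 9 s + s = - 8 s$)
$F{\left(k^{2}{\left(-3,5 \right)} \right)} 7 = - 8 \left(4 - -3\right)^{2} \cdot 7 = - 8 \left(4 + 3\right)^{2} \cdot 7 = - 8 \cdot 7^{2} \cdot 7 = \left(-8\right) 49 \cdot 7 = \left(-392\right) 7 = -2744$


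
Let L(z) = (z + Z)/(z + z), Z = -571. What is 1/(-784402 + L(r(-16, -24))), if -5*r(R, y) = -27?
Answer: -27/21180268 ≈ -1.2748e-6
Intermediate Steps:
r(R, y) = 27/5 (r(R, y) = -1/5*(-27) = 27/5)
L(z) = (-571 + z)/(2*z) (L(z) = (z - 571)/(z + z) = (-571 + z)/((2*z)) = (-571 + z)*(1/(2*z)) = (-571 + z)/(2*z))
1/(-784402 + L(r(-16, -24))) = 1/(-784402 + (-571 + 27/5)/(2*(27/5))) = 1/(-784402 + (1/2)*(5/27)*(-2828/5)) = 1/(-784402 - 1414/27) = 1/(-21180268/27) = -27/21180268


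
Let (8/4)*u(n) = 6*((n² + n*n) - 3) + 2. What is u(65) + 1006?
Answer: 26348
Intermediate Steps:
u(n) = -8 + 6*n² (u(n) = (6*((n² + n*n) - 3) + 2)/2 = (6*((n² + n²) - 3) + 2)/2 = (6*(2*n² - 3) + 2)/2 = (6*(-3 + 2*n²) + 2)/2 = ((-18 + 12*n²) + 2)/2 = (-16 + 12*n²)/2 = -8 + 6*n²)
u(65) + 1006 = (-8 + 6*65²) + 1006 = (-8 + 6*4225) + 1006 = (-8 + 25350) + 1006 = 25342 + 1006 = 26348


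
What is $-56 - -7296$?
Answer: $7240$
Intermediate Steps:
$-56 - -7296 = -56 + 7296 = 7240$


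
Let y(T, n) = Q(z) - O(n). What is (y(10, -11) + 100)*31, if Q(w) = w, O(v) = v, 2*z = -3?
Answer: 6789/2 ≈ 3394.5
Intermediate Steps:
z = -3/2 (z = (1/2)*(-3) = -3/2 ≈ -1.5000)
y(T, n) = -3/2 - n
(y(10, -11) + 100)*31 = ((-3/2 - 1*(-11)) + 100)*31 = ((-3/2 + 11) + 100)*31 = (19/2 + 100)*31 = (219/2)*31 = 6789/2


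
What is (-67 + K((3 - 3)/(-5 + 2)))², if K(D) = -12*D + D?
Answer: 4489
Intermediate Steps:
K(D) = -11*D
(-67 + K((3 - 3)/(-5 + 2)))² = (-67 - 11*(3 - 3)/(-5 + 2))² = (-67 - 0/(-3))² = (-67 - 0*(-1)/3)² = (-67 - 11*0)² = (-67 + 0)² = (-67)² = 4489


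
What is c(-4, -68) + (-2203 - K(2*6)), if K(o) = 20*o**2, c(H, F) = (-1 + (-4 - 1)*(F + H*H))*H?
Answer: -6119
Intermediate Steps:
c(H, F) = H*(-1 - 5*F - 5*H**2) (c(H, F) = (-1 - 5*(F + H**2))*H = (-1 + (-5*F - 5*H**2))*H = (-1 - 5*F - 5*H**2)*H = H*(-1 - 5*F - 5*H**2))
c(-4, -68) + (-2203 - K(2*6)) = -1*(-4)*(1 + 5*(-68) + 5*(-4)**2) + (-2203 - 20*(2*6)**2) = -1*(-4)*(1 - 340 + 5*16) + (-2203 - 20*12**2) = -1*(-4)*(1 - 340 + 80) + (-2203 - 20*144) = -1*(-4)*(-259) + (-2203 - 1*2880) = -1036 + (-2203 - 2880) = -1036 - 5083 = -6119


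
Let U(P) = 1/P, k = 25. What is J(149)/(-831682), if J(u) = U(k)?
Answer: -1/20792050 ≈ -4.8095e-8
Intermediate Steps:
J(u) = 1/25
J(149)/(-831682) = (1/25)/(-831682) = (1/25)*(-1/831682) = -1/20792050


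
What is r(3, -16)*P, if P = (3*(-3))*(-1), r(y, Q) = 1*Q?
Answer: -144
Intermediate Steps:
r(y, Q) = Q
P = 9 (P = -9*(-1) = 9)
r(3, -16)*P = -16*9 = -144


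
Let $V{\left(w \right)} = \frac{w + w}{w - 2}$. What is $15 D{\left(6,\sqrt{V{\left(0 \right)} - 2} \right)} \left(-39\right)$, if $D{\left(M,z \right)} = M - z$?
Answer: $-3510 + 585 i \sqrt{2} \approx -3510.0 + 827.31 i$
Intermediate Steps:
$V{\left(w \right)} = \frac{2 w}{-2 + w}$ ($V{\left(w \right)} = \frac{2 w}{w - 2} = \frac{2 w}{-2 + w}$)
$15 D{\left(6,\sqrt{V{\left(0 \right)} - 2} \right)} \left(-39\right) = 15 \left(6 - \sqrt{2 \cdot 0 \frac{1}{-2 + 0} - 2}\right) \left(-39\right) = 15 \left(6 - \sqrt{2 \cdot 0 \frac{1}{-2} - 2}\right) \left(-39\right) = 15 \left(6 - \sqrt{2 \cdot 0 \left(- \frac{1}{2}\right) - 2}\right) \left(-39\right) = 15 \left(6 - \sqrt{0 - 2}\right) \left(-39\right) = 15 \left(6 - \sqrt{-2}\right) \left(-39\right) = 15 \left(6 - i \sqrt{2}\right) \left(-39\right) = \left(90 - 15 i \sqrt{2}\right) \left(-39\right) = -3510 + 585 i \sqrt{2}$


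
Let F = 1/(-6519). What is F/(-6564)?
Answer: 1/42790716 ≈ 2.3370e-8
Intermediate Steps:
F = -1/6519 ≈ -0.00015340
F/(-6564) = -1/6519/(-6564) = -1/6519*(-1/6564) = 1/42790716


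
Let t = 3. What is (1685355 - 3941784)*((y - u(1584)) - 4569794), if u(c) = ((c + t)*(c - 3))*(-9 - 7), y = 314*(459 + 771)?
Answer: -81143844913362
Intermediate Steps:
y = 386220 (y = 314*1230 = 386220)
u(c) = -16*(-3 + c)*(3 + c) (u(c) = ((c + 3)*(c - 3))*(-9 - 7) = ((3 + c)*(-3 + c))*(-16) = ((-3 + c)*(3 + c))*(-16) = -16*(-3 + c)*(3 + c))
(1685355 - 3941784)*((y - u(1584)) - 4569794) = (1685355 - 3941784)*((386220 - (144 - 16*1584**2)) - 4569794) = -2256429*((386220 - (144 - 16*2509056)) - 4569794) = -2256429*((386220 - (144 - 40144896)) - 4569794) = -2256429*((386220 - 1*(-40144752)) - 4569794) = -2256429*((386220 + 40144752) - 4569794) = -2256429*(40530972 - 4569794) = -2256429*35961178 = -81143844913362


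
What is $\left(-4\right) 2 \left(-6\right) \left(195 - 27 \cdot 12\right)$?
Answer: $-6192$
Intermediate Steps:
$\left(-4\right) 2 \left(-6\right) \left(195 - 27 \cdot 12\right) = \left(-8\right) \left(-6\right) \left(195 - 324\right) = 48 \left(195 - 324\right) = 48 \left(-129\right) = -6192$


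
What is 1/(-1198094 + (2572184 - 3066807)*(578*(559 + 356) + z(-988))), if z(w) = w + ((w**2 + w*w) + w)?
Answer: -1/1226261636480 ≈ -8.1549e-13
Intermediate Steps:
z(w) = 2*w + 2*w**2 (z(w) = w + ((w**2 + w**2) + w) = w + (2*w**2 + w) = w + (w + 2*w**2) = 2*w + 2*w**2)
1/(-1198094 + (2572184 - 3066807)*(578*(559 + 356) + z(-988))) = 1/(-1198094 + (2572184 - 3066807)*(578*(559 + 356) + 2*(-988)*(1 - 988))) = 1/(-1198094 - 494623*(578*915 + 2*(-988)*(-987))) = 1/(-1198094 - 494623*(528870 + 1950312)) = 1/(-1198094 - 494623*2479182) = 1/(-1198094 - 1226260438386) = 1/(-1226261636480) = -1/1226261636480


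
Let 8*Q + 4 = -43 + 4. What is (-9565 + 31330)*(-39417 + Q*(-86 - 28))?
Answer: -3378298005/4 ≈ -8.4457e+8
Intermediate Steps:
Q = -43/8 (Q = -½ + (-43 + 4)/8 = -½ + (⅛)*(-39) = -½ - 39/8 = -43/8 ≈ -5.3750)
(-9565 + 31330)*(-39417 + Q*(-86 - 28)) = (-9565 + 31330)*(-39417 - 43*(-86 - 28)/8) = 21765*(-39417 - 43/8*(-114)) = 21765*(-39417 + 2451/4) = 21765*(-155217/4) = -3378298005/4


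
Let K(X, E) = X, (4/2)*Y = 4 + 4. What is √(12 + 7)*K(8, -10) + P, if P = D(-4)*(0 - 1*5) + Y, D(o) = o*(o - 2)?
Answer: -116 + 8*√19 ≈ -81.129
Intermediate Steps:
Y = 4 (Y = (4 + 4)/2 = (½)*8 = 4)
D(o) = o*(-2 + o)
P = -116 (P = (-4*(-2 - 4))*(0 - 1*5) + 4 = (-4*(-6))*(0 - 5) + 4 = 24*(-5) + 4 = -120 + 4 = -116)
√(12 + 7)*K(8, -10) + P = √(12 + 7)*8 - 116 = √19*8 - 116 = 8*√19 - 116 = -116 + 8*√19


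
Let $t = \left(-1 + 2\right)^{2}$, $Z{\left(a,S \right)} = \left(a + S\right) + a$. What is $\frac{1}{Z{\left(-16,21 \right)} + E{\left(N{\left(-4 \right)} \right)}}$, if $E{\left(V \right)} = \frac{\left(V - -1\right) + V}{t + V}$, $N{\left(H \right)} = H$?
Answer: $- \frac{3}{26} \approx -0.11538$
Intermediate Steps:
$Z{\left(a,S \right)} = S + 2 a$ ($Z{\left(a,S \right)} = \left(S + a\right) + a = S + 2 a$)
$t = 1$ ($t = 1^{2} = 1$)
$E{\left(V \right)} = \frac{1 + 2 V}{1 + V}$ ($E{\left(V \right)} = \frac{\left(V - -1\right) + V}{1 + V} = \frac{\left(V + 1\right) + V}{1 + V} = \frac{\left(1 + V\right) + V}{1 + V} = \frac{1 + 2 V}{1 + V}$)
$\frac{1}{Z{\left(-16,21 \right)} + E{\left(N{\left(-4 \right)} \right)}} = \frac{1}{\left(21 + 2 \left(-16\right)\right) + \frac{1 + 2 \left(-4\right)}{1 - 4}} = \frac{1}{\left(21 - 32\right) + \frac{1 - 8}{-3}} = \frac{1}{-11 - - \frac{7}{3}} = \frac{1}{-11 + \frac{7}{3}} = \frac{1}{- \frac{26}{3}} = - \frac{3}{26}$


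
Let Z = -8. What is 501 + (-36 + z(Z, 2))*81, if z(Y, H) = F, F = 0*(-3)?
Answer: -2415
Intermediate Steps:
F = 0
z(Y, H) = 0
501 + (-36 + z(Z, 2))*81 = 501 + (-36 + 0)*81 = 501 - 36*81 = 501 - 2916 = -2415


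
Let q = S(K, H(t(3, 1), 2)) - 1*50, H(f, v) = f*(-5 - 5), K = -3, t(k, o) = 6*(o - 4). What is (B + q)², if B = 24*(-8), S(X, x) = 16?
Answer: 51076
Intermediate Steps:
t(k, o) = -24 + 6*o (t(k, o) = 6*(-4 + o) = -24 + 6*o)
H(f, v) = -10*f (H(f, v) = f*(-10) = -10*f)
q = -34 (q = 16 - 1*50 = 16 - 50 = -34)
B = -192
(B + q)² = (-192 - 34)² = (-226)² = 51076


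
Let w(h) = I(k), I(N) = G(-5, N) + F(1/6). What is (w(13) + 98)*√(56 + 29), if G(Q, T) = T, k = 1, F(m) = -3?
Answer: 96*√85 ≈ 885.08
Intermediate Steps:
I(N) = -3 + N (I(N) = N - 3 = -3 + N)
w(h) = -2 (w(h) = -3 + 1 = -2)
(w(13) + 98)*√(56 + 29) = (-2 + 98)*√(56 + 29) = 96*√85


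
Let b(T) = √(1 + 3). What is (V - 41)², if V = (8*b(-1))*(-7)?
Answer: 23409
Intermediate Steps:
b(T) = 2 (b(T) = √4 = 2)
V = -112 (V = (8*2)*(-7) = 16*(-7) = -112)
(V - 41)² = (-112 - 41)² = (-153)² = 23409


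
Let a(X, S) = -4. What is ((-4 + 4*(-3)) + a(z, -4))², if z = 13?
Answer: 400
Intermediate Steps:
((-4 + 4*(-3)) + a(z, -4))² = ((-4 + 4*(-3)) - 4)² = ((-4 - 12) - 4)² = (-16 - 4)² = (-20)² = 400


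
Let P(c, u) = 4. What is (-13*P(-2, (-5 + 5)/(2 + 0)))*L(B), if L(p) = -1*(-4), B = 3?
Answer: -208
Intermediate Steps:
L(p) = 4
(-13*P(-2, (-5 + 5)/(2 + 0)))*L(B) = -13*4*4 = -52*4 = -208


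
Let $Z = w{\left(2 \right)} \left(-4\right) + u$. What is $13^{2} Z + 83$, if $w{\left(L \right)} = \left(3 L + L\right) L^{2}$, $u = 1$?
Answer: $-21380$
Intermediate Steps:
$w{\left(L \right)} = 4 L^{3}$ ($w{\left(L \right)} = 4 L L^{2} = 4 L^{3}$)
$Z = -127$ ($Z = 4 \cdot 2^{3} \left(-4\right) + 1 = 4 \cdot 8 \left(-4\right) + 1 = 32 \left(-4\right) + 1 = -128 + 1 = -127$)
$13^{2} Z + 83 = 13^{2} \left(-127\right) + 83 = 169 \left(-127\right) + 83 = -21463 + 83 = -21380$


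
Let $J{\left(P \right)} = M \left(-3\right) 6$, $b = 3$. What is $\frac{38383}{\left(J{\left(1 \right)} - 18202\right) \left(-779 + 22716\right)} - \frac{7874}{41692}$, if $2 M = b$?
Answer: $- \frac{1575165380919}{8336098038758} \approx -0.18896$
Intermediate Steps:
$M = \frac{3}{2}$ ($M = \frac{1}{2} \cdot 3 = \frac{3}{2} \approx 1.5$)
$J{\left(P \right)} = -27$ ($J{\left(P \right)} = \frac{3}{2} \left(-3\right) 6 = \left(- \frac{9}{2}\right) 6 = -27$)
$\frac{38383}{\left(J{\left(1 \right)} - 18202\right) \left(-779 + 22716\right)} - \frac{7874}{41692} = \frac{38383}{\left(-27 - 18202\right) \left(-779 + 22716\right)} - \frac{7874}{41692} = \frac{38383}{\left(-18229\right) 21937} - \frac{3937}{20846} = \frac{38383}{-399889573} - \frac{3937}{20846} = 38383 \left(- \frac{1}{399889573}\right) - \frac{3937}{20846} = - \frac{38383}{399889573} - \frac{3937}{20846} = - \frac{1575165380919}{8336098038758}$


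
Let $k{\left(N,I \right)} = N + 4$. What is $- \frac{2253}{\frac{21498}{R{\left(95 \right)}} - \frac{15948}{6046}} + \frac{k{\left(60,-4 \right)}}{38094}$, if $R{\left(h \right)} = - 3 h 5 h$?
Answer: $\frac{5853883043537801}{7266231801696} \approx 805.63$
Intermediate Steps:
$k{\left(N,I \right)} = 4 + N$
$R{\left(h \right)} = - 15 h^{2}$ ($R{\left(h \right)} = - 15 h h = - 15 h^{2}$)
$- \frac{2253}{\frac{21498}{R{\left(95 \right)}} - \frac{15948}{6046}} + \frac{k{\left(60,-4 \right)}}{38094} = - \frac{2253}{\frac{21498}{\left(-15\right) 95^{2}} - \frac{15948}{6046}} + \frac{4 + 60}{38094} = - \frac{2253}{\frac{21498}{\left(-15\right) 9025} - \frac{7974}{3023}} + 64 \cdot \frac{1}{38094} = - \frac{2253}{\frac{21498}{-135375} - \frac{7974}{3023}} + \frac{32}{19047} = - \frac{2253}{21498 \left(- \frac{1}{135375}\right) - \frac{7974}{3023}} + \frac{32}{19047} = - \frac{2253}{- \frac{7166}{45125} - \frac{7974}{3023}} + \frac{32}{19047} = - \frac{2253}{- \frac{381489568}{136412875}} + \frac{32}{19047} = \left(-2253\right) \left(- \frac{136412875}{381489568}\right) + \frac{32}{19047} = \frac{307338207375}{381489568} + \frac{32}{19047} = \frac{5853883043537801}{7266231801696}$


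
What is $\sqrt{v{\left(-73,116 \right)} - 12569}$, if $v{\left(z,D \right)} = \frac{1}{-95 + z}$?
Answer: $\frac{i \sqrt{88686906}}{84} \approx 112.11 i$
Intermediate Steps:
$\sqrt{v{\left(-73,116 \right)} - 12569} = \sqrt{\frac{1}{-95 - 73} - 12569} = \sqrt{\frac{1}{-168} - 12569} = \sqrt{- \frac{1}{168} - 12569} = \sqrt{- \frac{2111593}{168}} = \frac{i \sqrt{88686906}}{84}$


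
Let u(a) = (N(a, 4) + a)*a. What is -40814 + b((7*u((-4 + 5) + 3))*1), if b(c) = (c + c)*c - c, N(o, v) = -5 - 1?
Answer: -34486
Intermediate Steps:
N(o, v) = -6
u(a) = a*(-6 + a) (u(a) = (-6 + a)*a = a*(-6 + a))
b(c) = -c + 2*c² (b(c) = (2*c)*c - c = 2*c² - c = -c + 2*c²)
-40814 + b((7*u((-4 + 5) + 3))*1) = -40814 + ((7*(((-4 + 5) + 3)*(-6 + ((-4 + 5) + 3))))*1)*(-1 + 2*((7*(((-4 + 5) + 3)*(-6 + ((-4 + 5) + 3))))*1)) = -40814 + ((7*((1 + 3)*(-6 + (1 + 3))))*1)*(-1 + 2*((7*((1 + 3)*(-6 + (1 + 3))))*1)) = -40814 + ((7*(4*(-6 + 4)))*1)*(-1 + 2*((7*(4*(-6 + 4)))*1)) = -40814 + ((7*(4*(-2)))*1)*(-1 + 2*((7*(4*(-2)))*1)) = -40814 + ((7*(-8))*1)*(-1 + 2*((7*(-8))*1)) = -40814 + (-56*1)*(-1 + 2*(-56*1)) = -40814 - 56*(-1 + 2*(-56)) = -40814 - 56*(-1 - 112) = -40814 - 56*(-113) = -40814 + 6328 = -34486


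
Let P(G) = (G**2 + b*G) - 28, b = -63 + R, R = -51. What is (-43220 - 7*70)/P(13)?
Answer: 14570/447 ≈ 32.595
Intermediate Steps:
b = -114 (b = -63 - 51 = -114)
P(G) = -28 + G**2 - 114*G (P(G) = (G**2 - 114*G) - 28 = -28 + G**2 - 114*G)
(-43220 - 7*70)/P(13) = (-43220 - 7*70)/(-28 + 13**2 - 114*13) = (-43220 - 1*490)/(-28 + 169 - 1482) = (-43220 - 490)/(-1341) = -43710*(-1/1341) = 14570/447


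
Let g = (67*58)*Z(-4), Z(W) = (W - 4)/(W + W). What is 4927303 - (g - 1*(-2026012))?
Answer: 2897405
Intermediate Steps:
Z(W) = (-4 + W)/(2*W) (Z(W) = (-4 + W)/((2*W)) = (-4 + W)*(1/(2*W)) = (-4 + W)/(2*W))
g = 3886 (g = (67*58)*((½)*(-4 - 4)/(-4)) = 3886*((½)*(-¼)*(-8)) = 3886*1 = 3886)
4927303 - (g - 1*(-2026012)) = 4927303 - (3886 - 1*(-2026012)) = 4927303 - (3886 + 2026012) = 4927303 - 1*2029898 = 4927303 - 2029898 = 2897405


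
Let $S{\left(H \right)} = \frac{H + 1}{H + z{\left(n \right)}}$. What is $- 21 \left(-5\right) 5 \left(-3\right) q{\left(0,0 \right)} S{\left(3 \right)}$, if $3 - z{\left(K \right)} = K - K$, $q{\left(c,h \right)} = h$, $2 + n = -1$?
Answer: $0$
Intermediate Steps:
$n = -3$ ($n = -2 - 1 = -3$)
$z{\left(K \right)} = 3$ ($z{\left(K \right)} = 3 - \left(K - K\right) = 3 - 0 = 3 + 0 = 3$)
$S{\left(H \right)} = \frac{1 + H}{3 + H}$ ($S{\left(H \right)} = \frac{H + 1}{H + 3} = \frac{1 + H}{3 + H}$)
$- 21 \left(-5\right) 5 \left(-3\right) q{\left(0,0 \right)} S{\left(3 \right)} = - 21 \left(-5\right) 5 \left(-3\right) 0 \frac{1 + 3}{3 + 3} = - 21 \left(-25\right) \left(-3\right) 0 \cdot \frac{1}{6} \cdot 4 = - 21 \cdot 75 \cdot 0 \cdot \frac{1}{6} \cdot 4 = \left(-21\right) 0 \cdot \frac{2}{3} = 0 \cdot \frac{2}{3} = 0$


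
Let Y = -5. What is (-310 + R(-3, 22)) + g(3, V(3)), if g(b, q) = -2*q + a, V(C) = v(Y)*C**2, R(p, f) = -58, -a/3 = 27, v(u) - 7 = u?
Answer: -485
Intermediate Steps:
v(u) = 7 + u
a = -81 (a = -3*27 = -81)
V(C) = 2*C**2 (V(C) = (7 - 5)*C**2 = 2*C**2)
g(b, q) = -81 - 2*q (g(b, q) = -2*q - 81 = -81 - 2*q)
(-310 + R(-3, 22)) + g(3, V(3)) = (-310 - 58) + (-81 - 4*3**2) = -368 + (-81 - 4*9) = -368 + (-81 - 2*18) = -368 + (-81 - 36) = -368 - 117 = -485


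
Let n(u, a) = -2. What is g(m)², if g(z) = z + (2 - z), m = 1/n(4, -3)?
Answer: 4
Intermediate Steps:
m = -½ (m = 1/(-2) = -½ ≈ -0.50000)
g(z) = 2
g(m)² = 2² = 4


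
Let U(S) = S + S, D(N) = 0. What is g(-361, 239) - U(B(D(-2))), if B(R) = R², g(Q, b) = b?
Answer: 239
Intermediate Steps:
U(S) = 2*S
g(-361, 239) - U(B(D(-2))) = 239 - 2*0² = 239 - 2*0 = 239 - 1*0 = 239 + 0 = 239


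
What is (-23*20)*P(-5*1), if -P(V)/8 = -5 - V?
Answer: 0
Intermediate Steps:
P(V) = 40 + 8*V (P(V) = -8*(-5 - V) = 40 + 8*V)
(-23*20)*P(-5*1) = (-23*20)*(40 + 8*(-5*1)) = -460*(40 + 8*(-5)) = -460*(40 - 40) = -460*0 = 0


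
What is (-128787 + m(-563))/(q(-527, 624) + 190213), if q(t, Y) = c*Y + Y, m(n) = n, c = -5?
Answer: -129350/187717 ≈ -0.68907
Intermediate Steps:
q(t, Y) = -4*Y (q(t, Y) = -5*Y + Y = -4*Y)
(-128787 + m(-563))/(q(-527, 624) + 190213) = (-128787 - 563)/(-4*624 + 190213) = -129350/(-2496 + 190213) = -129350/187717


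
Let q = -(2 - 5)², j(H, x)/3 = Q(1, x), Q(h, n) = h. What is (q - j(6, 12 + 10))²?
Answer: 144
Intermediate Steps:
j(H, x) = 3 (j(H, x) = 3*1 = 3)
q = -9 (q = -1*(-3)² = -1*9 = -9)
(q - j(6, 12 + 10))² = (-9 - 1*3)² = (-9 - 3)² = (-12)² = 144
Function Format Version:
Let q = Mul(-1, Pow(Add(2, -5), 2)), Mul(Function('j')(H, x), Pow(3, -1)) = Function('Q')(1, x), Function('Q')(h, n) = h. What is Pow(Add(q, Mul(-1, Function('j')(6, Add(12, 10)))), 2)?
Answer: 144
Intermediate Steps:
Function('j')(H, x) = 3 (Function('j')(H, x) = Mul(3, 1) = 3)
q = -9 (q = Mul(-1, Pow(-3, 2)) = Mul(-1, 9) = -9)
Pow(Add(q, Mul(-1, Function('j')(6, Add(12, 10)))), 2) = Pow(Add(-9, Mul(-1, 3)), 2) = Pow(Add(-9, -3), 2) = Pow(-12, 2) = 144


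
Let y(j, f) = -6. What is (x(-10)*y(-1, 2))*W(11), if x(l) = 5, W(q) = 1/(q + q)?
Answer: -15/11 ≈ -1.3636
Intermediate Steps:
W(q) = 1/(2*q)
(x(-10)*y(-1, 2))*W(11) = (5*(-6))*((½)/11) = -15/11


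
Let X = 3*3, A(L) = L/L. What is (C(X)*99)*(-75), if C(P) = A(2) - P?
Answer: 59400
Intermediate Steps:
A(L) = 1
X = 9
C(P) = 1 - P
(C(X)*99)*(-75) = ((1 - 1*9)*99)*(-75) = ((1 - 9)*99)*(-75) = -8*99*(-75) = -792*(-75) = 59400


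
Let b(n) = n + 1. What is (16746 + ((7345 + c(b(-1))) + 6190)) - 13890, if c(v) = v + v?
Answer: 16391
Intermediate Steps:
b(n) = 1 + n
c(v) = 2*v
(16746 + ((7345 + c(b(-1))) + 6190)) - 13890 = (16746 + ((7345 + 2*(1 - 1)) + 6190)) - 13890 = (16746 + ((7345 + 2*0) + 6190)) - 13890 = (16746 + ((7345 + 0) + 6190)) - 13890 = (16746 + (7345 + 6190)) - 13890 = (16746 + 13535) - 13890 = 30281 - 13890 = 16391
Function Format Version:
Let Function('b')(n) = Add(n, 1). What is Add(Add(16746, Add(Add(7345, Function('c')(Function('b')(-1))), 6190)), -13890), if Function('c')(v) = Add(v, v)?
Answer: 16391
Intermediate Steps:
Function('b')(n) = Add(1, n)
Function('c')(v) = Mul(2, v)
Add(Add(16746, Add(Add(7345, Function('c')(Function('b')(-1))), 6190)), -13890) = Add(Add(16746, Add(Add(7345, Mul(2, Add(1, -1))), 6190)), -13890) = Add(Add(16746, Add(Add(7345, Mul(2, 0)), 6190)), -13890) = Add(Add(16746, Add(Add(7345, 0), 6190)), -13890) = Add(Add(16746, Add(7345, 6190)), -13890) = Add(Add(16746, 13535), -13890) = Add(30281, -13890) = 16391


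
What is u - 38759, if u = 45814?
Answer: 7055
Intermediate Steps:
u - 38759 = 45814 - 38759 = 7055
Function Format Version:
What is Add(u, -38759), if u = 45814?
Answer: 7055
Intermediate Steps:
Add(u, -38759) = Add(45814, -38759) = 7055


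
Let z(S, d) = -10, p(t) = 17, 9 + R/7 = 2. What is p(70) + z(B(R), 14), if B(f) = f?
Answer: 7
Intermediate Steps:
R = -49 (R = -63 + 7*2 = -63 + 14 = -49)
p(70) + z(B(R), 14) = 17 - 10 = 7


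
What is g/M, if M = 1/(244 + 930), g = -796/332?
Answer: -233626/83 ≈ -2814.8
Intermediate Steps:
g = -199/83 (g = -796*1/332 = -199/83 ≈ -2.3976)
M = 1/1174 ≈ 0.00085179
g/M = -199/(83*1/1174) = -199/83*1174 = -233626/83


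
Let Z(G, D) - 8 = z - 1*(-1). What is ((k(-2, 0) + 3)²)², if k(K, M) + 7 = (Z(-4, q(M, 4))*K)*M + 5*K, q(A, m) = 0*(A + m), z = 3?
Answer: 38416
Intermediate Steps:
q(A, m) = 0
Z(G, D) = 12 (Z(G, D) = 8 + (3 - 1*(-1)) = 8 + (3 + 1) = 8 + 4 = 12)
k(K, M) = -7 + 5*K + 12*K*M (k(K, M) = -7 + ((12*K)*M + 5*K) = -7 + (12*K*M + 5*K) = -7 + (5*K + 12*K*M) = -7 + 5*K + 12*K*M)
((k(-2, 0) + 3)²)² = (((-7 + 5*(-2) + 12*(-2)*0) + 3)²)² = (((-7 - 10 + 0) + 3)²)² = ((-17 + 3)²)² = ((-14)²)² = 196² = 38416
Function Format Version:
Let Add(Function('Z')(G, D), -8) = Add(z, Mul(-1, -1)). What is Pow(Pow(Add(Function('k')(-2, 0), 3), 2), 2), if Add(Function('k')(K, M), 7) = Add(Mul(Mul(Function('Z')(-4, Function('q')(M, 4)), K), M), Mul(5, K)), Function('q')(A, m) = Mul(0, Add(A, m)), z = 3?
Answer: 38416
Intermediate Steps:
Function('q')(A, m) = 0
Function('Z')(G, D) = 12 (Function('Z')(G, D) = Add(8, Add(3, Mul(-1, -1))) = Add(8, Add(3, 1)) = Add(8, 4) = 12)
Function('k')(K, M) = Add(-7, Mul(5, K), Mul(12, K, M)) (Function('k')(K, M) = Add(-7, Add(Mul(Mul(12, K), M), Mul(5, K))) = Add(-7, Add(Mul(12, K, M), Mul(5, K))) = Add(-7, Add(Mul(5, K), Mul(12, K, M))) = Add(-7, Mul(5, K), Mul(12, K, M)))
Pow(Pow(Add(Function('k')(-2, 0), 3), 2), 2) = Pow(Pow(Add(Add(-7, Mul(5, -2), Mul(12, -2, 0)), 3), 2), 2) = Pow(Pow(Add(Add(-7, -10, 0), 3), 2), 2) = Pow(Pow(Add(-17, 3), 2), 2) = Pow(Pow(-14, 2), 2) = Pow(196, 2) = 38416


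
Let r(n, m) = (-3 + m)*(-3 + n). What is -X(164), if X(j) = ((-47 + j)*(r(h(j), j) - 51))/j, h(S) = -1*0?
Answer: 31239/82 ≈ 380.96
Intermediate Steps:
h(S) = 0
X(j) = (-47 + j)*(-42 - 3*j)/j (X(j) = ((-47 + j)*((9 - 3*j - 3*0 + j*0) - 51))/j = ((-47 + j)*((9 - 3*j + 0 + 0) - 51))/j = ((-47 + j)*((9 - 3*j) - 51))/j = ((-47 + j)*(-42 - 3*j))/j = (-47 + j)*(-42 - 3*j)/j)
-X(164) = -(99 - 3*164 + 1974/164) = -(99 - 492 + 1974*(1/164)) = -(99 - 492 + 987/82) = -1*(-31239/82) = 31239/82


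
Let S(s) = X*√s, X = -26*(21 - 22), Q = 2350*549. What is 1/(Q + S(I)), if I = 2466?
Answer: 71675/92471408638 - 13*√274/277414225914 ≈ 7.7433e-7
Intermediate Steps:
Q = 1290150
X = 26 (X = -26*(-1) = 26)
S(s) = 26*√s
1/(Q + S(I)) = 1/(1290150 + 26*√2466) = 1/(1290150 + 26*(3*√274)) = 1/(1290150 + 78*√274)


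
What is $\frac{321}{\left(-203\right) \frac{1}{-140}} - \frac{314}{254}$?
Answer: $\frac{810787}{3683} \approx 220.14$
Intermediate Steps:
$\frac{321}{\left(-203\right) \frac{1}{-140}} - \frac{314}{254} = \frac{321}{\left(-203\right) \left(- \frac{1}{140}\right)} - \frac{157}{127} = \frac{321}{\frac{29}{20}} - \frac{157}{127} = 321 \cdot \frac{20}{29} - \frac{157}{127} = \frac{6420}{29} - \frac{157}{127} = \frac{810787}{3683}$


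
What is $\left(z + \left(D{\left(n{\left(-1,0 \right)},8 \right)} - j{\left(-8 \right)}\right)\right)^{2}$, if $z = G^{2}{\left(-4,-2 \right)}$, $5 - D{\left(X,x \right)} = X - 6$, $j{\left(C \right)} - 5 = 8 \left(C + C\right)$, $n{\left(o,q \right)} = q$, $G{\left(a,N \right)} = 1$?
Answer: $18225$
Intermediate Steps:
$j{\left(C \right)} = 5 + 16 C$ ($j{\left(C \right)} = 5 + 8 \left(C + C\right) = 5 + 8 \cdot 2 C = 5 + 16 C$)
$D{\left(X,x \right)} = 11 - X$ ($D{\left(X,x \right)} = 5 - \left(X - 6\right) = 5 - \left(-6 + X\right) = 11 - X$)
$z = 1$ ($z = 1^{2} = 1$)
$\left(z + \left(D{\left(n{\left(-1,0 \right)},8 \right)} - j{\left(-8 \right)}\right)\right)^{2} = \left(1 + \left(\left(11 - 0\right) - \left(5 + 16 \left(-8\right)\right)\right)\right)^{2} = \left(1 + \left(\left(11 + 0\right) - \left(5 - 128\right)\right)\right)^{2} = \left(1 + \left(11 - -123\right)\right)^{2} = \left(1 + \left(11 + 123\right)\right)^{2} = \left(1 + 134\right)^{2} = 135^{2} = 18225$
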